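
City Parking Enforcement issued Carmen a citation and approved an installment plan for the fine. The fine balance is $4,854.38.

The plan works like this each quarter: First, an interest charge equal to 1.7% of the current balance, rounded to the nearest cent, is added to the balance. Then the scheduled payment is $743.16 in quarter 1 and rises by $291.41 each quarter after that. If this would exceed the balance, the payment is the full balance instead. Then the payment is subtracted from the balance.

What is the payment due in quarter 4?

$1,617.39

Quarter 1: opening $4,854.38; interest $82.52 → $4,936.90; payment $743.16; balance $4,193.74
Quarter 2: opening $4,193.74; interest $71.29 → $4,265.03; payment $1,034.57; balance $3,230.46
Quarter 3: opening $3,230.46; interest $54.92 → $3,285.38; payment $1,325.98; balance $1,959.40
Quarter 4: opening $1,959.40; interest $33.31 → $1,992.71; payment $1,617.39; balance $375.32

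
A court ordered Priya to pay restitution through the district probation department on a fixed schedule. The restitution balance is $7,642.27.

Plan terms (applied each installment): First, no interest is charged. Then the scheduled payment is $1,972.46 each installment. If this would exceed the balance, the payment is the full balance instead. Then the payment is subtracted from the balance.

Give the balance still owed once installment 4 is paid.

# | Opening | Payment | End bal
1 | $7,642.27 | $1,972.46 | $5,669.81
2 | $5,669.81 | $1,972.46 | $3,697.35
3 | $3,697.35 | $1,972.46 | $1,724.89
4 | $1,724.89 | $1,724.89 | $0.00

$0.00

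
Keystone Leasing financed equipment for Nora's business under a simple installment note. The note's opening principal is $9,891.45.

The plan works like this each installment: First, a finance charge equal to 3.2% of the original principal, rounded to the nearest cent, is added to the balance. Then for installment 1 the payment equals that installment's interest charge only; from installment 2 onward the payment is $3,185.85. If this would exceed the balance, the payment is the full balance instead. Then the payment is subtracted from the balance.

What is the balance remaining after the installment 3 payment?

$4,152.81

# | Opening | Interest | Payment | End bal
1 | $9,891.45 | $316.53 | $316.53 | $9,891.45
2 | $9,891.45 | $316.53 | $3,185.85 | $7,022.13
3 | $7,022.13 | $316.53 | $3,185.85 | $4,152.81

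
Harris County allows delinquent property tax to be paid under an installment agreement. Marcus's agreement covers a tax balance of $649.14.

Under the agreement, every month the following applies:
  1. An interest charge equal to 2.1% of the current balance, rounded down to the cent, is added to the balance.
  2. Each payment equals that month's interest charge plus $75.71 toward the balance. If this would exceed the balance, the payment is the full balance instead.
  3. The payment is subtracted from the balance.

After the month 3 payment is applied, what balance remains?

Month 1: opening $649.14; interest $13.63 → $662.77; payment $89.34; balance $573.43
Month 2: opening $573.43; interest $12.04 → $585.47; payment $87.75; balance $497.72
Month 3: opening $497.72; interest $10.45 → $508.17; payment $86.16; balance $422.01

$422.01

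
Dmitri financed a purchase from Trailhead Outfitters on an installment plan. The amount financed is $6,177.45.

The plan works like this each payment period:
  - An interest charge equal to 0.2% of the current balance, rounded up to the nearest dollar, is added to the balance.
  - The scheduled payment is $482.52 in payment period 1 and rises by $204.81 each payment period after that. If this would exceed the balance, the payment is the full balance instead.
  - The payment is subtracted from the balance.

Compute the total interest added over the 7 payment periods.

# | Opening | Interest | Payment | End bal
1 | $6,177.45 | $13.00 | $482.52 | $5,707.93
2 | $5,707.93 | $12.00 | $687.33 | $5,032.60
3 | $5,032.60 | $11.00 | $892.14 | $4,151.46
4 | $4,151.46 | $9.00 | $1,096.95 | $3,063.51
5 | $3,063.51 | $7.00 | $1,301.76 | $1,768.75
6 | $1,768.75 | $4.00 | $1,506.57 | $266.18
7 | $266.18 | $1.00 | $267.18 | $0.00
Total interest: $13.00 + $12.00 + $11.00 + $9.00 + $7.00 + $4.00 + $1.00 = $57.00

$57.00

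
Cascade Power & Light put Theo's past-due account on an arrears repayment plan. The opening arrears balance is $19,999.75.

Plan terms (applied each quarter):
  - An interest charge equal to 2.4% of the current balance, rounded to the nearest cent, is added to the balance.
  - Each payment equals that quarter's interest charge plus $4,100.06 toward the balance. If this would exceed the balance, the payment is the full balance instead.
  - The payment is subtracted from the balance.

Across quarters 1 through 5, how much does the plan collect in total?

Quarter 1: opening $19,999.75; interest $479.99 → $20,479.74; payment $4,580.05; balance $15,899.69
Quarter 2: opening $15,899.69; interest $381.59 → $16,281.28; payment $4,481.65; balance $11,799.63
Quarter 3: opening $11,799.63; interest $283.19 → $12,082.82; payment $4,383.25; balance $7,699.57
Quarter 4: opening $7,699.57; interest $184.79 → $7,884.36; payment $4,284.85; balance $3,599.51
Quarter 5: opening $3,599.51; interest $86.39 → $3,685.90; payment $3,685.90; balance $0.00
Total paid: $21,415.70

$21,415.70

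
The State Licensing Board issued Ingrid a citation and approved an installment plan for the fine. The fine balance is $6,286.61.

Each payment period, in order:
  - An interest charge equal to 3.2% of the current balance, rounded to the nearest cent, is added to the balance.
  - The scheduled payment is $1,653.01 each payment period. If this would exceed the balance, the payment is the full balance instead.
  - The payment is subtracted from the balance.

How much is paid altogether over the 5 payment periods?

Payment period 1: $6,286.61 +$201.17 interest = $6,487.78; pay $1,653.01 → $4,834.77
Payment period 2: $4,834.77 +$154.71 interest = $4,989.48; pay $1,653.01 → $3,336.47
Payment period 3: $3,336.47 +$106.77 interest = $3,443.24; pay $1,653.01 → $1,790.23
Payment period 4: $1,790.23 +$57.29 interest = $1,847.52; pay $1,653.01 → $194.51
Payment period 5: $194.51 +$6.22 interest = $200.73; pay $200.73 → $0.00
Total paid: $6,812.77

$6,812.77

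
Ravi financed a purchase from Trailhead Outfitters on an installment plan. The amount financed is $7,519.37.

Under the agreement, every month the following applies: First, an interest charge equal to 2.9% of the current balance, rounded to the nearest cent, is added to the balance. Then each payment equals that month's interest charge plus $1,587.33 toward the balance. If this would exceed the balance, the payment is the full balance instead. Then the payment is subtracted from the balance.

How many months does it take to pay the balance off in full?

Month 1: $7,519.37 +$218.06 interest = $7,737.43; pay $1,805.39 → $5,932.04
Month 2: $5,932.04 +$172.03 interest = $6,104.07; pay $1,759.36 → $4,344.71
Month 3: $4,344.71 +$126.00 interest = $4,470.71; pay $1,713.33 → $2,757.38
Month 4: $2,757.38 +$79.96 interest = $2,837.34; pay $1,667.29 → $1,170.05
Month 5: $1,170.05 +$33.93 interest = $1,203.98; pay $1,203.98 → $0.00
Balance reaches $0.00 in month 5.

5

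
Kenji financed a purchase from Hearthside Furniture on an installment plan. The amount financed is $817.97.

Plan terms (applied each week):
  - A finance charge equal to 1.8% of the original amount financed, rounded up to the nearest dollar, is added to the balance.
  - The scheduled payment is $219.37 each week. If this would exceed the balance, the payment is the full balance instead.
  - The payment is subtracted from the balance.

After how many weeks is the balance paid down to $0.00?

5

Week 1: opening $817.97; interest $15.00 → $832.97; payment $219.37; balance $613.60
Week 2: opening $613.60; interest $15.00 → $628.60; payment $219.37; balance $409.23
Week 3: opening $409.23; interest $15.00 → $424.23; payment $219.37; balance $204.86
Week 4: opening $204.86; interest $15.00 → $219.86; payment $219.37; balance $0.49
Week 5: opening $0.49; interest $15.00 → $15.49; payment $15.49; balance $0.00
Balance reaches $0.00 in week 5.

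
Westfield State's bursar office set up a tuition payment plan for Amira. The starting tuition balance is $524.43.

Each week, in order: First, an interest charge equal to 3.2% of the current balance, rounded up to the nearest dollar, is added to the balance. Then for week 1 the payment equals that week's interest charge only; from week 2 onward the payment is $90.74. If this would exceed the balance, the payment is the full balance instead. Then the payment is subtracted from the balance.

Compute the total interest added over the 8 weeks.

# | Opening | Interest | Payment | End bal
1 | $524.43 | $17.00 | $17.00 | $524.43
2 | $524.43 | $17.00 | $90.74 | $450.69
3 | $450.69 | $15.00 | $90.74 | $374.95
4 | $374.95 | $12.00 | $90.74 | $296.21
5 | $296.21 | $10.00 | $90.74 | $215.47
6 | $215.47 | $7.00 | $90.74 | $131.73
7 | $131.73 | $5.00 | $90.74 | $45.99
8 | $45.99 | $2.00 | $47.99 | $0.00
Total interest: $17.00 + $17.00 + $15.00 + $12.00 + $10.00 + $7.00 + $5.00 + $2.00 = $85.00

$85.00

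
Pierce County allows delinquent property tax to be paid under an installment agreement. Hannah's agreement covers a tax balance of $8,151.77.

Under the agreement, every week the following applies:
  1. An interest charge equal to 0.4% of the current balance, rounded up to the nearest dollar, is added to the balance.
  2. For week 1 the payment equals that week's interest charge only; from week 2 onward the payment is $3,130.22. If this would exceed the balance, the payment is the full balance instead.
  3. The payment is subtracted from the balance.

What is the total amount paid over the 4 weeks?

Week 1: opening $8,151.77; interest $33.00 → $8,184.77; payment $33.00; balance $8,151.77
Week 2: opening $8,151.77; interest $33.00 → $8,184.77; payment $3,130.22; balance $5,054.55
Week 3: opening $5,054.55; interest $21.00 → $5,075.55; payment $3,130.22; balance $1,945.33
Week 4: opening $1,945.33; interest $8.00 → $1,953.33; payment $1,953.33; balance $0.00
Total paid: $8,246.77

$8,246.77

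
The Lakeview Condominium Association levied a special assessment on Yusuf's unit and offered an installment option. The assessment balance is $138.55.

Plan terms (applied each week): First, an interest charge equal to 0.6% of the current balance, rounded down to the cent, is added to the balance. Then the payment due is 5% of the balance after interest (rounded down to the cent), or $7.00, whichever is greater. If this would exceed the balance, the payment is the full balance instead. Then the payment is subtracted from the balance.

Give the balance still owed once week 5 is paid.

$107.31

Week 1: opening $138.55; interest $0.83 → $139.38; payment $7.00; balance $132.38
Week 2: opening $132.38; interest $0.79 → $133.17; payment $7.00; balance $126.17
Week 3: opening $126.17; interest $0.75 → $126.92; payment $7.00; balance $119.92
Week 4: opening $119.92; interest $0.71 → $120.63; payment $7.00; balance $113.63
Week 5: opening $113.63; interest $0.68 → $114.31; payment $7.00; balance $107.31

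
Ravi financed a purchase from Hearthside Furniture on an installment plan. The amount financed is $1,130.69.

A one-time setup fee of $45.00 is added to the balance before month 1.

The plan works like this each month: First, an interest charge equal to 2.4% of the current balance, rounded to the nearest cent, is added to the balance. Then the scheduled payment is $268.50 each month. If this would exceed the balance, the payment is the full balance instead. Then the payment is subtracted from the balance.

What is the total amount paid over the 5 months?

Month 1: $1,175.69 +$28.22 interest = $1,203.91; pay $268.50 → $935.41
Month 2: $935.41 +$22.45 interest = $957.86; pay $268.50 → $689.36
Month 3: $689.36 +$16.54 interest = $705.90; pay $268.50 → $437.40
Month 4: $437.40 +$10.50 interest = $447.90; pay $268.50 → $179.40
Month 5: $179.40 +$4.31 interest = $183.71; pay $183.71 → $0.00
Total paid: $1,257.71

$1,257.71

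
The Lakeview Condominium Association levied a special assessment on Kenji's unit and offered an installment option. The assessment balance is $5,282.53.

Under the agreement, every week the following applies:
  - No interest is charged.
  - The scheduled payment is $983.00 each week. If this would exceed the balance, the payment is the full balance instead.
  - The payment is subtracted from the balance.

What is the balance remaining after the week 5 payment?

Week 1: $5,282.53 − $983.00 → $4,299.53
Week 2: $4,299.53 − $983.00 → $3,316.53
Week 3: $3,316.53 − $983.00 → $2,333.53
Week 4: $2,333.53 − $983.00 → $1,350.53
Week 5: $1,350.53 − $983.00 → $367.53

$367.53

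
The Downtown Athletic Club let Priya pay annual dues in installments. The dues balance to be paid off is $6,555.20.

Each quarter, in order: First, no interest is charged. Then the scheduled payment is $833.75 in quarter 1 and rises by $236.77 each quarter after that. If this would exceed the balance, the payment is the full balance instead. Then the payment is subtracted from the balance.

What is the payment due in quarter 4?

$1,544.06

Quarter 1: opening $6,555.20; payment $833.75; balance $5,721.45
Quarter 2: opening $5,721.45; payment $1,070.52; balance $4,650.93
Quarter 3: opening $4,650.93; payment $1,307.29; balance $3,343.64
Quarter 4: opening $3,343.64; payment $1,544.06; balance $1,799.58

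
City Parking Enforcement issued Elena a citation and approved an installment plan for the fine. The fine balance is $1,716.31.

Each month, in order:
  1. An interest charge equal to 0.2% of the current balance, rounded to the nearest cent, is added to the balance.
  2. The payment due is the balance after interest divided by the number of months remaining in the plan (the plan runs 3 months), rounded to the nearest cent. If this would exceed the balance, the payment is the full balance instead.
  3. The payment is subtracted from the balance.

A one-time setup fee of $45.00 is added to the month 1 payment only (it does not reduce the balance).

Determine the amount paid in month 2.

Month 1: $1,716.31 +$3.43 interest = $1,719.74; pay $573.25 (+ $45.00 fee) → $1,146.49
Month 2: $1,146.49 +$2.29 interest = $1,148.78; pay $574.39 → $574.39

$574.39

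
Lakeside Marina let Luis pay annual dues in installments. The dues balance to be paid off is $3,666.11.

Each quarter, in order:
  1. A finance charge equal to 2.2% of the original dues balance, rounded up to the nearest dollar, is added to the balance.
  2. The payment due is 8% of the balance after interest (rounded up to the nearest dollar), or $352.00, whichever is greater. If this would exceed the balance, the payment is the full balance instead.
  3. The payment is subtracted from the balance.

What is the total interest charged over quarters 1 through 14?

$1,134.00

Quarter 1: opening $3,666.11; interest $81.00 → $3,747.11; payment $352.00; balance $3,395.11
Quarter 2: opening $3,395.11; interest $81.00 → $3,476.11; payment $352.00; balance $3,124.11
Quarter 3: opening $3,124.11; interest $81.00 → $3,205.11; payment $352.00; balance $2,853.11
Quarter 4: opening $2,853.11; interest $81.00 → $2,934.11; payment $352.00; balance $2,582.11
Quarter 5: opening $2,582.11; interest $81.00 → $2,663.11; payment $352.00; balance $2,311.11
Quarter 6: opening $2,311.11; interest $81.00 → $2,392.11; payment $352.00; balance $2,040.11
Quarter 7: opening $2,040.11; interest $81.00 → $2,121.11; payment $352.00; balance $1,769.11
Quarter 8: opening $1,769.11; interest $81.00 → $1,850.11; payment $352.00; balance $1,498.11
Quarter 9: opening $1,498.11; interest $81.00 → $1,579.11; payment $352.00; balance $1,227.11
Quarter 10: opening $1,227.11; interest $81.00 → $1,308.11; payment $352.00; balance $956.11
Quarter 11: opening $956.11; interest $81.00 → $1,037.11; payment $352.00; balance $685.11
Quarter 12: opening $685.11; interest $81.00 → $766.11; payment $352.00; balance $414.11
Quarter 13: opening $414.11; interest $81.00 → $495.11; payment $352.00; balance $143.11
Quarter 14: opening $143.11; interest $81.00 → $224.11; payment $224.11; balance $0.00
Total interest: $81.00 + $81.00 + $81.00 + $81.00 + $81.00 + $81.00 + $81.00 + $81.00 + $81.00 + $81.00 + $81.00 + $81.00 + $81.00 + $81.00 = $1,134.00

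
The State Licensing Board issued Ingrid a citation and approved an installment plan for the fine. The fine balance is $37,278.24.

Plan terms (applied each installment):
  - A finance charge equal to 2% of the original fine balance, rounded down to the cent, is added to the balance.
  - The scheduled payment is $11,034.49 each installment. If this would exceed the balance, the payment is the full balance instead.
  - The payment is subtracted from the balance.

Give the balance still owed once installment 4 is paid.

$0.00

Installment 1: $37,278.24 +$745.56 interest = $38,023.80; pay $11,034.49 → $26,989.31
Installment 2: $26,989.31 +$745.56 interest = $27,734.87; pay $11,034.49 → $16,700.38
Installment 3: $16,700.38 +$745.56 interest = $17,445.94; pay $11,034.49 → $6,411.45
Installment 4: $6,411.45 +$745.56 interest = $7,157.01; pay $7,157.01 → $0.00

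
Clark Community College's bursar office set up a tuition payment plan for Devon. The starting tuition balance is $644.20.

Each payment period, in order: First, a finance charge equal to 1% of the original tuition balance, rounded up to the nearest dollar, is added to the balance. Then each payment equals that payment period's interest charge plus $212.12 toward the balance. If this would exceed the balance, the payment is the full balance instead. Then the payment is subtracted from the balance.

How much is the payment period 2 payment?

$219.12

# | Opening | Interest | Payment | End bal
1 | $644.20 | $7.00 | $219.12 | $432.08
2 | $432.08 | $7.00 | $219.12 | $219.96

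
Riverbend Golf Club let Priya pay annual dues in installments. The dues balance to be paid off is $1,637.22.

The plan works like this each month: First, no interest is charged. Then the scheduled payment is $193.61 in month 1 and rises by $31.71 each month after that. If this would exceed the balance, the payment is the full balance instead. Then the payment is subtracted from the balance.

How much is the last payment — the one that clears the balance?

# | Opening | Payment | End bal
1 | $1,637.22 | $193.61 | $1,443.61
2 | $1,443.61 | $225.32 | $1,218.29
3 | $1,218.29 | $257.03 | $961.26
4 | $961.26 | $288.74 | $672.52
5 | $672.52 | $320.45 | $352.07
6 | $352.07 | $352.07 | $0.00

$352.07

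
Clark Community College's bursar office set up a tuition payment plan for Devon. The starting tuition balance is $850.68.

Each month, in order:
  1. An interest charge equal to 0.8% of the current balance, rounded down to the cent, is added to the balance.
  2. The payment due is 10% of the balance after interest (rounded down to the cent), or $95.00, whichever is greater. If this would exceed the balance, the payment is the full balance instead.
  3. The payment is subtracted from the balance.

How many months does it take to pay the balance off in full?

10

# | Opening | Interest | Payment | End bal
1 | $850.68 | $6.80 | $95.00 | $762.48
2 | $762.48 | $6.09 | $95.00 | $673.57
3 | $673.57 | $5.38 | $95.00 | $583.95
4 | $583.95 | $4.67 | $95.00 | $493.62
5 | $493.62 | $3.94 | $95.00 | $402.56
6 | $402.56 | $3.22 | $95.00 | $310.78
7 | $310.78 | $2.48 | $95.00 | $218.26
8 | $218.26 | $1.74 | $95.00 | $125.00
9 | $125.00 | $1.00 | $95.00 | $31.00
10 | $31.00 | $0.24 | $31.24 | $0.00
Balance reaches $0.00 in month 10.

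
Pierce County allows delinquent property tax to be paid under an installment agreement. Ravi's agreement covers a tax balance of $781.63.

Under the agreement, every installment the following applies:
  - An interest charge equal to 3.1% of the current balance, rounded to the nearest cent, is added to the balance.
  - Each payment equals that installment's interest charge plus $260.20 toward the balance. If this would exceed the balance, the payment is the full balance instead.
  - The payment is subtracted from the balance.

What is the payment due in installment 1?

$284.43

# | Opening | Interest | Payment | End bal
1 | $781.63 | $24.23 | $284.43 | $521.43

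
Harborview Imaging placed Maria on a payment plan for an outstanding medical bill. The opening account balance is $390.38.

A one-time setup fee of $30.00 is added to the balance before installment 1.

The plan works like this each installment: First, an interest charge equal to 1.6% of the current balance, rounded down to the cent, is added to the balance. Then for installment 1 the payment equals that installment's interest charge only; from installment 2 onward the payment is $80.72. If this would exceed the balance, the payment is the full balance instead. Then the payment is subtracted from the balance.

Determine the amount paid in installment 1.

$6.72

Installment 1: opening $420.38; interest $6.72 → $427.10; payment $6.72; balance $420.38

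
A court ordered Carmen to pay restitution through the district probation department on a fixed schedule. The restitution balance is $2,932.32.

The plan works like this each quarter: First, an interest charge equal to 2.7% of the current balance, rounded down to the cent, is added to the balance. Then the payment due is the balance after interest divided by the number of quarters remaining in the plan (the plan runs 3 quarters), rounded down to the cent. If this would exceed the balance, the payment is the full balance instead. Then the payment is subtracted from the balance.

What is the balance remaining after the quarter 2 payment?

Quarter 1: opening $2,932.32; interest $79.17 → $3,011.49; payment $1,003.83; balance $2,007.66
Quarter 2: opening $2,007.66; interest $54.20 → $2,061.86; payment $1,030.93; balance $1,030.93

$1,030.93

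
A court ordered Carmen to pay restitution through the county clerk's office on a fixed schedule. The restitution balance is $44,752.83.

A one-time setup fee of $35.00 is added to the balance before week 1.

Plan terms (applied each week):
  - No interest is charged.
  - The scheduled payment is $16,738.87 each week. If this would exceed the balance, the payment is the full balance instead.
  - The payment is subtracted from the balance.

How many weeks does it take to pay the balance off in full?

3

Week 1: opening $44,787.83; payment $16,738.87; balance $28,048.96
Week 2: opening $28,048.96; payment $16,738.87; balance $11,310.09
Week 3: opening $11,310.09; payment $11,310.09; balance $0.00
Balance reaches $0.00 in week 3.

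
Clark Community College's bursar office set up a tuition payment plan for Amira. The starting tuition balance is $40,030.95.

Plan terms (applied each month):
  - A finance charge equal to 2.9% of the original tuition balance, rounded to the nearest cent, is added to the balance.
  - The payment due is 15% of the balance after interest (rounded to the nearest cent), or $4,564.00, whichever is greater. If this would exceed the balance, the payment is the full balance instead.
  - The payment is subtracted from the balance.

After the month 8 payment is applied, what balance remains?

Month 1: opening $40,030.95; interest $1,160.90 → $41,191.85; payment $6,178.78; balance $35,013.07
Month 2: opening $35,013.07; interest $1,160.90 → $36,173.97; payment $5,426.10; balance $30,747.87
Month 3: opening $30,747.87; interest $1,160.90 → $31,908.77; payment $4,786.32; balance $27,122.45
Month 4: opening $27,122.45; interest $1,160.90 → $28,283.35; payment $4,564.00; balance $23,719.35
Month 5: opening $23,719.35; interest $1,160.90 → $24,880.25; payment $4,564.00; balance $20,316.25
Month 6: opening $20,316.25; interest $1,160.90 → $21,477.15; payment $4,564.00; balance $16,913.15
Month 7: opening $16,913.15; interest $1,160.90 → $18,074.05; payment $4,564.00; balance $13,510.05
Month 8: opening $13,510.05; interest $1,160.90 → $14,670.95; payment $4,564.00; balance $10,106.95

$10,106.95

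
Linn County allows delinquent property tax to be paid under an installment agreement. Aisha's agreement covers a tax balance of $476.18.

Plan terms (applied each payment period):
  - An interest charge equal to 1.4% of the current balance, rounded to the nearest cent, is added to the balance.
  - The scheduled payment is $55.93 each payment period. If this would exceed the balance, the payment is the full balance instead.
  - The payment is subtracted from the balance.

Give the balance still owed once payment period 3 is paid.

# | Opening | Interest | Payment | End bal
1 | $476.18 | $6.67 | $55.93 | $426.92
2 | $426.92 | $5.98 | $55.93 | $376.97
3 | $376.97 | $5.28 | $55.93 | $326.32

$326.32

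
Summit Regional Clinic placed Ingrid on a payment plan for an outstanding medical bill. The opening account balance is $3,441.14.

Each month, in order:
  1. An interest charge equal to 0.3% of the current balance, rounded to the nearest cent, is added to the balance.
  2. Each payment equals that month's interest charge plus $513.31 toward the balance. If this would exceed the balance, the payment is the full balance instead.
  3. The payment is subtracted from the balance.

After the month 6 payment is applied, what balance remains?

$361.28

Month 1: opening $3,441.14; interest $10.32 → $3,451.46; payment $523.63; balance $2,927.83
Month 2: opening $2,927.83; interest $8.78 → $2,936.61; payment $522.09; balance $2,414.52
Month 3: opening $2,414.52; interest $7.24 → $2,421.76; payment $520.55; balance $1,901.21
Month 4: opening $1,901.21; interest $5.70 → $1,906.91; payment $519.01; balance $1,387.90
Month 5: opening $1,387.90; interest $4.16 → $1,392.06; payment $517.47; balance $874.59
Month 6: opening $874.59; interest $2.62 → $877.21; payment $515.93; balance $361.28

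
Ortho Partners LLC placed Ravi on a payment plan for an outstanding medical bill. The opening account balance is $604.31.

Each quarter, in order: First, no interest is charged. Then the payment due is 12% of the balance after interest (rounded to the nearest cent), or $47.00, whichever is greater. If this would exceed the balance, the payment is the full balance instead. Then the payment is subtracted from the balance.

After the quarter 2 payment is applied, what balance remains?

Quarter 1: $604.31 − $72.52 → $531.79
Quarter 2: $531.79 − $63.81 → $467.98

$467.98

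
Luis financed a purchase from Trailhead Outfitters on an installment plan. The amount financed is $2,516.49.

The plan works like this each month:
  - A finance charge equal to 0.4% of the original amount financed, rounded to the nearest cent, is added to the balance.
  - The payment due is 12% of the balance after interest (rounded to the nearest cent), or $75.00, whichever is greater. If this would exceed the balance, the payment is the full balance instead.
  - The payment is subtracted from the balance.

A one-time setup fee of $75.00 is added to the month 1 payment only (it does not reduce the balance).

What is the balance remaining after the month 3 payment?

Month 1: opening $2,516.49; interest $10.07 → $2,526.56; payment $303.19 (+ $75.00 fee); balance $2,223.37
Month 2: opening $2,223.37; interest $10.07 → $2,233.44; payment $268.01; balance $1,965.43
Month 3: opening $1,965.43; interest $10.07 → $1,975.50; payment $237.06; balance $1,738.44

$1,738.44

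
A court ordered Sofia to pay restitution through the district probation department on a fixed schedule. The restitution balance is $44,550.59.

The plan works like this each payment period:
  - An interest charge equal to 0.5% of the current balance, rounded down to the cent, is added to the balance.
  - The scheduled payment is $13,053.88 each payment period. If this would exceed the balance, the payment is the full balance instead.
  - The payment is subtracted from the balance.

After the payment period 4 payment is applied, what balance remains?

Payment period 1: opening $44,550.59; interest $222.75 → $44,773.34; payment $13,053.88; balance $31,719.46
Payment period 2: opening $31,719.46; interest $158.59 → $31,878.05; payment $13,053.88; balance $18,824.17
Payment period 3: opening $18,824.17; interest $94.12 → $18,918.29; payment $13,053.88; balance $5,864.41
Payment period 4: opening $5,864.41; interest $29.32 → $5,893.73; payment $5,893.73; balance $0.00

$0.00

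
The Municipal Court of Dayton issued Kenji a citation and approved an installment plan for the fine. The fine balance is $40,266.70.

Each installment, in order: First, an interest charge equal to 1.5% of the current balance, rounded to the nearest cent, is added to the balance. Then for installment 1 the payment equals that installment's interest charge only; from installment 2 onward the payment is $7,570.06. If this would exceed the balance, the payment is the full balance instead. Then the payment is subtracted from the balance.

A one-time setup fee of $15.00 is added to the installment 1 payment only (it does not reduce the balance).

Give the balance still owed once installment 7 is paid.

$0.00

Installment 1: $40,266.70 +$604.00 interest = $40,870.70; pay $604.00 (+ $15.00 fee) → $40,266.70
Installment 2: $40,266.70 +$604.00 interest = $40,870.70; pay $7,570.06 → $33,300.64
Installment 3: $33,300.64 +$499.51 interest = $33,800.15; pay $7,570.06 → $26,230.09
Installment 4: $26,230.09 +$393.45 interest = $26,623.54; pay $7,570.06 → $19,053.48
Installment 5: $19,053.48 +$285.80 interest = $19,339.28; pay $7,570.06 → $11,769.22
Installment 6: $11,769.22 +$176.54 interest = $11,945.76; pay $7,570.06 → $4,375.70
Installment 7: $4,375.70 +$65.64 interest = $4,441.34; pay $4,441.34 → $0.00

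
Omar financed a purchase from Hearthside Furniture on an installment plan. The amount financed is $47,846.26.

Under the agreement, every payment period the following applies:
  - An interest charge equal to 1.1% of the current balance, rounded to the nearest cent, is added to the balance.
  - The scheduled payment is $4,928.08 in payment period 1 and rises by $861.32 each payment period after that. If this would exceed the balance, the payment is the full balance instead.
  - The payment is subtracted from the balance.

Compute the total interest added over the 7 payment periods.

$2,313.23

Payment period 1: opening $47,846.26; interest $526.31 → $48,372.57; payment $4,928.08; balance $43,444.49
Payment period 2: opening $43,444.49; interest $477.89 → $43,922.38; payment $5,789.40; balance $38,132.98
Payment period 3: opening $38,132.98; interest $419.46 → $38,552.44; payment $6,650.72; balance $31,901.72
Payment period 4: opening $31,901.72; interest $350.92 → $32,252.64; payment $7,512.04; balance $24,740.60
Payment period 5: opening $24,740.60; interest $272.15 → $25,012.75; payment $8,373.36; balance $16,639.39
Payment period 6: opening $16,639.39; interest $183.03 → $16,822.42; payment $9,234.68; balance $7,587.74
Payment period 7: opening $7,587.74; interest $83.47 → $7,671.21; payment $7,671.21; balance $0.00
Total interest: $526.31 + $477.89 + $419.46 + $350.92 + $272.15 + $183.03 + $83.47 = $2,313.23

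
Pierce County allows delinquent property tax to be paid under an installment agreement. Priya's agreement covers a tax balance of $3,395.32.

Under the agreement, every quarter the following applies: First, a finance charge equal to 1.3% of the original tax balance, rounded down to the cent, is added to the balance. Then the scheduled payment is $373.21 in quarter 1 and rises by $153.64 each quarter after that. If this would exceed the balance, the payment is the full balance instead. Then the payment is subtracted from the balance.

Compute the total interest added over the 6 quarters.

Quarter 1: $3,395.32 +$44.13 interest = $3,439.45; pay $373.21 → $3,066.24
Quarter 2: $3,066.24 +$44.13 interest = $3,110.37; pay $526.85 → $2,583.52
Quarter 3: $2,583.52 +$44.13 interest = $2,627.65; pay $680.49 → $1,947.16
Quarter 4: $1,947.16 +$44.13 interest = $1,991.29; pay $834.13 → $1,157.16
Quarter 5: $1,157.16 +$44.13 interest = $1,201.29; pay $987.77 → $213.52
Quarter 6: $213.52 +$44.13 interest = $257.65; pay $257.65 → $0.00
Total interest: $44.13 + $44.13 + $44.13 + $44.13 + $44.13 + $44.13 = $264.78

$264.78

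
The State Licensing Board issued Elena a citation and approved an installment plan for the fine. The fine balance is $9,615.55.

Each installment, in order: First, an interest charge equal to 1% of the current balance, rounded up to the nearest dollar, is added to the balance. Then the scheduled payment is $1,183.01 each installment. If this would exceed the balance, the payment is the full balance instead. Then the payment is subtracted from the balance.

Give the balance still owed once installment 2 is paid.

$7,432.53

# | Opening | Interest | Payment | End bal
1 | $9,615.55 | $97.00 | $1,183.01 | $8,529.54
2 | $8,529.54 | $86.00 | $1,183.01 | $7,432.53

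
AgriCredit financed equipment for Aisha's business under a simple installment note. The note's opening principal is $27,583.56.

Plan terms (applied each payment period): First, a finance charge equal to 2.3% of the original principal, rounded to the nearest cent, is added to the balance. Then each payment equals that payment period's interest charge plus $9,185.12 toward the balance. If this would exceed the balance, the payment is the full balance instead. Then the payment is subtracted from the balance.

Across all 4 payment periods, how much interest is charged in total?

Payment period 1: opening $27,583.56; interest $634.42 → $28,217.98; payment $9,819.54; balance $18,398.44
Payment period 2: opening $18,398.44; interest $634.42 → $19,032.86; payment $9,819.54; balance $9,213.32
Payment period 3: opening $9,213.32; interest $634.42 → $9,847.74; payment $9,819.54; balance $28.20
Payment period 4: opening $28.20; interest $634.42 → $662.62; payment $662.62; balance $0.00
Total interest: $634.42 + $634.42 + $634.42 + $634.42 = $2,537.68

$2,537.68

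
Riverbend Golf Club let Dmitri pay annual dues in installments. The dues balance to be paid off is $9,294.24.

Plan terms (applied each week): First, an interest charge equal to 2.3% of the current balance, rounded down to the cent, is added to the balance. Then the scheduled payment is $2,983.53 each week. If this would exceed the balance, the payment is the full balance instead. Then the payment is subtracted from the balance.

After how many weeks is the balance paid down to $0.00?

4

Week 1: $9,294.24 +$213.76 interest = $9,508.00; pay $2,983.53 → $6,524.47
Week 2: $6,524.47 +$150.06 interest = $6,674.53; pay $2,983.53 → $3,691.00
Week 3: $3,691.00 +$84.89 interest = $3,775.89; pay $2,983.53 → $792.36
Week 4: $792.36 +$18.22 interest = $810.58; pay $810.58 → $0.00
Balance reaches $0.00 in week 4.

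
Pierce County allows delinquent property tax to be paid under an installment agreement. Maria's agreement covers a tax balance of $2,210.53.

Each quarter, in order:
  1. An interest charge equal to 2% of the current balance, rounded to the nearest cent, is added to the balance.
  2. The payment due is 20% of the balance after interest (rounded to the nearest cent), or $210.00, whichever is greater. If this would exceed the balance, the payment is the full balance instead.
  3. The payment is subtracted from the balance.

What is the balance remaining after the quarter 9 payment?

$0.00

Quarter 1: $2,210.53 +$44.21 interest = $2,254.74; pay $450.95 → $1,803.79
Quarter 2: $1,803.79 +$36.08 interest = $1,839.87; pay $367.97 → $1,471.90
Quarter 3: $1,471.90 +$29.44 interest = $1,501.34; pay $300.27 → $1,201.07
Quarter 4: $1,201.07 +$24.02 interest = $1,225.09; pay $245.02 → $980.07
Quarter 5: $980.07 +$19.60 interest = $999.67; pay $210.00 → $789.67
Quarter 6: $789.67 +$15.79 interest = $805.46; pay $210.00 → $595.46
Quarter 7: $595.46 +$11.91 interest = $607.37; pay $210.00 → $397.37
Quarter 8: $397.37 +$7.95 interest = $405.32; pay $210.00 → $195.32
Quarter 9: $195.32 +$3.91 interest = $199.23; pay $199.23 → $0.00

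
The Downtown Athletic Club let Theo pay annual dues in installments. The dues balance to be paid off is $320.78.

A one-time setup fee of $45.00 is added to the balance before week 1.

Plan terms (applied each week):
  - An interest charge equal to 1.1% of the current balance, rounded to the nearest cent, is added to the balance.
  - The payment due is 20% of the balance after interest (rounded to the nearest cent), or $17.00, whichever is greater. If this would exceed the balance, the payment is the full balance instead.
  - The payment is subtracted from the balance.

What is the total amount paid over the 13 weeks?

$384.81

Week 1: $365.78 +$4.02 interest = $369.80; pay $73.96 → $295.84
Week 2: $295.84 +$3.25 interest = $299.09; pay $59.82 → $239.27
Week 3: $239.27 +$2.63 interest = $241.90; pay $48.38 → $193.52
Week 4: $193.52 +$2.13 interest = $195.65; pay $39.13 → $156.52
Week 5: $156.52 +$1.72 interest = $158.24; pay $31.65 → $126.59
Week 6: $126.59 +$1.39 interest = $127.98; pay $25.60 → $102.38
Week 7: $102.38 +$1.13 interest = $103.51; pay $20.70 → $82.81
Week 8: $82.81 +$0.91 interest = $83.72; pay $17.00 → $66.72
Week 9: $66.72 +$0.73 interest = $67.45; pay $17.00 → $50.45
Week 10: $50.45 +$0.55 interest = $51.00; pay $17.00 → $34.00
Week 11: $34.00 +$0.37 interest = $34.37; pay $17.00 → $17.37
Week 12: $17.37 +$0.19 interest = $17.56; pay $17.00 → $0.56
Week 13: $0.56 +$0.01 interest = $0.57; pay $0.57 → $0.00
Total paid: $384.81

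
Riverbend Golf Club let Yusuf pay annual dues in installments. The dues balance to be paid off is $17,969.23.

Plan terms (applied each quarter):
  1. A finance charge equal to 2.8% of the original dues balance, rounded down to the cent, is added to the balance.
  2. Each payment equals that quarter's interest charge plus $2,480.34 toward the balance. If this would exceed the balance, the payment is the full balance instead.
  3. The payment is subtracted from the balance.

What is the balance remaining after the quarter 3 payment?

$10,528.21

# | Opening | Interest | Payment | End bal
1 | $17,969.23 | $503.13 | $2,983.47 | $15,488.89
2 | $15,488.89 | $503.13 | $2,983.47 | $13,008.55
3 | $13,008.55 | $503.13 | $2,983.47 | $10,528.21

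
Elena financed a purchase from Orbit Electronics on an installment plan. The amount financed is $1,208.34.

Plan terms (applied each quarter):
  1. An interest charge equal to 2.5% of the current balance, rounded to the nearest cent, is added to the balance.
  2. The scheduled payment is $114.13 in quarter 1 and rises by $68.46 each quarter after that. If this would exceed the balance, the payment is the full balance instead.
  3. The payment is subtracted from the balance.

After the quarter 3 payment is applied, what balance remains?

$743.14

Quarter 1: opening $1,208.34; interest $30.21 → $1,238.55; payment $114.13; balance $1,124.42
Quarter 2: opening $1,124.42; interest $28.11 → $1,152.53; payment $182.59; balance $969.94
Quarter 3: opening $969.94; interest $24.25 → $994.19; payment $251.05; balance $743.14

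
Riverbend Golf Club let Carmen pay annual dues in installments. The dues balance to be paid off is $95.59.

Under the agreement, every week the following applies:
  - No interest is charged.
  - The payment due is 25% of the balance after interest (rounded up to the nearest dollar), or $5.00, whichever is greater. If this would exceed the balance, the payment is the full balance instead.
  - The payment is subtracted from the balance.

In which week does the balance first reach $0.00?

Week 1: $95.59 − $24.00 → $71.59
Week 2: $71.59 − $18.00 → $53.59
Week 3: $53.59 − $14.00 → $39.59
Week 4: $39.59 − $10.00 → $29.59
Week 5: $29.59 − $8.00 → $21.59
Week 6: $21.59 − $6.00 → $15.59
Week 7: $15.59 − $5.00 → $10.59
Week 8: $10.59 − $5.00 → $5.59
Week 9: $5.59 − $5.00 → $0.59
Week 10: $0.59 − $0.59 → $0.00
Balance reaches $0.00 in week 10.

10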